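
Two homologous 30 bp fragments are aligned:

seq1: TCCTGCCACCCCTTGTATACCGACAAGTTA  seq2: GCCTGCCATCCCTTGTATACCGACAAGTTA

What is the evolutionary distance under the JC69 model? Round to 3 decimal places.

0.070

The sequences differ at 2 of 30 sites (1, 9), so p = 2/30 ≈ 0.066667.
d = −(3/4) ln(1 − 4p/3) = −0.75 ln(1 − 0.088889) = −0.75 ln(0.911111)
  = −0.75 × (-0.093091) = 0.069818 substitutions/site.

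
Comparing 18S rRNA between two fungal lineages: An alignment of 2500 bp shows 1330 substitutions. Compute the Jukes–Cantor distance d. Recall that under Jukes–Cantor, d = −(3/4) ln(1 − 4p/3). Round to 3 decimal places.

0.927

p = 1330/2500 = 0.532.
d = −(3/4) ln(1 − 4p/3) = −0.75 ln(1 − 0.709333) = −0.75 ln(0.290667)
  = −0.75 × (-1.235577) = 0.926683 substitutions/site.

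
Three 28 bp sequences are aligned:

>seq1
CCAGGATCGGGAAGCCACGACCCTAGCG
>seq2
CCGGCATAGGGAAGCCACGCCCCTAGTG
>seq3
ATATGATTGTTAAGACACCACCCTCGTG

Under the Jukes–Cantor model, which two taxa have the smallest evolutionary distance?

seq1 and seq2

seq1–seq2: 5/28 differ, p = 0.179, d = 0.204.
seq1–seq3: 10/28 differ, p = 0.357, d = 0.485.
seq2–seq3: 12/28 differ, p = 0.429, d = 0.635.
The smallest distance is between seq1 and seq2.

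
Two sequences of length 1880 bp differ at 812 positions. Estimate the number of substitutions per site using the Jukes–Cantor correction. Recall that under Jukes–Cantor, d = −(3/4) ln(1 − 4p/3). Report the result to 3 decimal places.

p = 812/1880 ≈ 0.431915.
d = −(3/4) ln(1 − 4p/3) = −0.75 ln(1 − 0.575887) = −0.75 ln(0.424113)
  = −0.75 × (-0.857755) = 0.643316 substitutions/site.

0.643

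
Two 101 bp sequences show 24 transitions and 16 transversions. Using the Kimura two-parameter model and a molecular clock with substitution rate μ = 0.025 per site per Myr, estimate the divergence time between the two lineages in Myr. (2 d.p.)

P = 24/101 ≈ 0.237624 and Q = 16/101 ≈ 0.158416.
Under the Kimura two-parameter model, d = −½ ln(1 − 2P − Q) − ¼ ln(1 − 2Q).
1 − 2P − Q = 0.366336, giving −½ ln(0.366336) = 0.502102.
1 − 2Q = 0.683168, giving −¼ ln(0.683168) = 0.095254.
d = 0.502102 + 0.095254 = 0.597356.
Under a molecular clock d = 2μt, so t = d/(2μ) = 0.597356 / (2 × 0.025) = 11.95 Myr.

11.95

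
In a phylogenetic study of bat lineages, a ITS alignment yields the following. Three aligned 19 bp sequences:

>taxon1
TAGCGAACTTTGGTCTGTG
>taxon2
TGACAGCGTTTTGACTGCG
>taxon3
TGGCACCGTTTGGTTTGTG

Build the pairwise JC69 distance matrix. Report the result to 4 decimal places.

d(taxon1,taxon2) = 0.7489, d(taxon1,taxon3) = 0.4099, d(taxon2,taxon3) = 0.4099

taxon1–taxon2: 9/19 sites differ → p ≈ 0.473684, d = −0.75 ln(1 − 0.631579) = 0.748897 ≈ 0.7489.
taxon1–taxon3: 6/19 sites differ → p ≈ 0.315789, d = −0.75 ln(1 − 0.421052) = 0.409907 ≈ 0.4099.
taxon2–taxon3: 6/19 sites differ → p ≈ 0.315789, d = −0.75 ln(1 − 0.421052) = 0.409907 ≈ 0.4099.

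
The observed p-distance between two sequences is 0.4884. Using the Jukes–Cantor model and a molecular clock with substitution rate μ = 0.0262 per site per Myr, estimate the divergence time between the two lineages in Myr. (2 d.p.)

15.08

d = −(3/4) ln(1 − 4p/3) = −0.75 ln(1 − 0.6512) = −0.75 ln(0.3488)
  = −0.75 × (-1.053257) = 0.789943 substitutions/site.
Under a molecular clock d = 2μt, so t = d/(2μ) = 0.789943 / (2 × 0.0262) = 15.08 Myr.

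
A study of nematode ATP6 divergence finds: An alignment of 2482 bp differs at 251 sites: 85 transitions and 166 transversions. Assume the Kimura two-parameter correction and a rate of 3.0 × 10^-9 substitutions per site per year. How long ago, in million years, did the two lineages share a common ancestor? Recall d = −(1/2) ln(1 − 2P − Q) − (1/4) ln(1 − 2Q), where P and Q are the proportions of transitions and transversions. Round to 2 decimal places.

18.10

P = 85/2482 ≈ 0.034247 and Q = 166/2482 ≈ 0.066882.
Under the Kimura two-parameter model, d = −½ ln(1 − 2P − Q) − ¼ ln(1 − 2Q).
1 − 2P − Q = 0.864624, giving −½ ln(0.864624) = 0.072730.
1 − 2Q = 0.866236, giving −¼ ln(0.866236) = 0.035899.
d = 0.072730 + 0.035899 = 0.108629.
Under a molecular clock d = 2μt, so t = d/(2μ) = 0.108629 / (2 × 3.0 × 10^-9) = 18.10 million years.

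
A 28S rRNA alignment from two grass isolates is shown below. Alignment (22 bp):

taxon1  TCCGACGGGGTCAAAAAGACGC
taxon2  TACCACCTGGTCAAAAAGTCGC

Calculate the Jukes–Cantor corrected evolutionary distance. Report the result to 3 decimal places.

0.271

The sequences differ at 5 of 22 sites (2, 4, 7, 8, 19), so p = 5/22 ≈ 0.227273.
d = −(3/4) ln(1 − 4p/3) = −0.75 ln(1 − 0.303031) = −0.75 ln(0.696969)
  = −0.75 × (-0.361014) = 0.270761 substitutions/site.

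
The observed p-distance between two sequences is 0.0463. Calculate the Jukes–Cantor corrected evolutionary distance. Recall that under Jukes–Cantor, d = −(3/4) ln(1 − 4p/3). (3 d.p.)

d = −(3/4) ln(1 − 4p/3) = −0.75 ln(1 − 0.061733) = −0.75 ln(0.938267)
  = −0.75 × (-0.063721) = 0.047791 substitutions/site.

0.048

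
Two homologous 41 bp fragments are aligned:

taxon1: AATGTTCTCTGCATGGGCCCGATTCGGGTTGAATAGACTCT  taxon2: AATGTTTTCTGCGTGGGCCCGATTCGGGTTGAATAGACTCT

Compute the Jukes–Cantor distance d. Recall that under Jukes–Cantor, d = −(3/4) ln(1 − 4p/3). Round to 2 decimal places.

The sequences differ at 2 of 41 sites (7, 13), so p = 2/41 ≈ 0.04878.
d = −(3/4) ln(1 − 4p/3) = −0.75 ln(1 − 0.06504) = −0.75 ln(0.93496)
  = −0.75 × (-0.067252) = 0.050439 substitutions/site.

0.05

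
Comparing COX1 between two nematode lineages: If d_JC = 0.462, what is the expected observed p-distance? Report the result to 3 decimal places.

0.345

p = (3/4)(1 − e^(−4d/3)) = 0.75 × (1 − e^(-0.616)) = 0.75 × (1 − 0.540101) = 0.344924.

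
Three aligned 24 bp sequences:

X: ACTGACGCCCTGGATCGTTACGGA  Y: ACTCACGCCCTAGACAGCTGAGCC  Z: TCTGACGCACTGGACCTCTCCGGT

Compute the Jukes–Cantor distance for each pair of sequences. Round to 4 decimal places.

d(X,Y) = 0.5199, d(X,Z) = 0.3694, d(Y,Z) = 0.6082

X–Y: 9/24 sites differ → p = 0.375, d = −0.75 ln(1 − 0.5) = 0.519860 ≈ 0.5199.
X–Z: 7/24 sites differ → p ≈ 0.291667, d = −0.75 ln(1 − 0.388889) = 0.369358 ≈ 0.3694.
Y–Z: 10/24 sites differ → p ≈ 0.416667, d = −0.75 ln(1 − 0.555556) = 0.608198 ≈ 0.6082.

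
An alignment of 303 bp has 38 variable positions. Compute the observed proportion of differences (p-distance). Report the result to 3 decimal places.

p = 38/303 = 0.125412… ≈ 0.125 (to 3 d.p.).

0.125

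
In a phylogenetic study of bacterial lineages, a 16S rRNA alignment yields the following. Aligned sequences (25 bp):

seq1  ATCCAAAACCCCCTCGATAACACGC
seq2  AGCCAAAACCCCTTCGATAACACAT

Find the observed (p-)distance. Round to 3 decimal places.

0.160

The sequences differ at 4 of 25 positions (sites 2, 13, 24, 25).
p = 4/25 = 0.160.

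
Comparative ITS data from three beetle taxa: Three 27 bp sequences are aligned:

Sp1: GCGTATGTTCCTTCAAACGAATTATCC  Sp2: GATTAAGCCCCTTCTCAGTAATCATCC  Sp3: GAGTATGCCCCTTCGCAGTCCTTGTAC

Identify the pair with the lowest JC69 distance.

Sp2 and Sp3

Sp1–Sp2: 10/27 differ, p = 0.370, d = 0.511.
Sp1–Sp3: 11/27 differ, p = 0.407, d = 0.588.
Sp2–Sp3: 8/27 differ, p = 0.296, d = 0.377.
The smallest distance is between Sp2 and Sp3.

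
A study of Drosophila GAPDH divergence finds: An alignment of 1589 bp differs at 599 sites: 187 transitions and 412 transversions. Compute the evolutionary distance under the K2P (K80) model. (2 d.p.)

0.52

P = 187/1589 ≈ 0.117684 and Q = 412/1589 ≈ 0.259283.
Under the Kimura two-parameter model, d = −½ ln(1 − 2P − Q) − ¼ ln(1 − 2Q).
1 − 2P − Q = 0.505349, giving −½ ln(0.505349) = 0.341253.
1 − 2Q = 0.481434, giving −¼ ln(0.481434) = 0.182747.
d = 0.341253 + 0.182747 = 0.524000.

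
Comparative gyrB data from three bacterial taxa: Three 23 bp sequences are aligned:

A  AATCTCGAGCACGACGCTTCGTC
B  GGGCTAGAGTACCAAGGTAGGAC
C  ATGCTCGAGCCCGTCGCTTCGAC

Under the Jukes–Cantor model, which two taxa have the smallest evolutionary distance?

A and C

A–B: 11/23 differ, p = 0.478, d = 0.761.
A–C: 5/23 differ, p = 0.217, d = 0.257.
B–C: 11/23 differ, p = 0.478, d = 0.761.
The smallest distance is between A and C.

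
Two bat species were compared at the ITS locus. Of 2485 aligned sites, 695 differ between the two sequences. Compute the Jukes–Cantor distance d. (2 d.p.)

p = 695/2485 ≈ 0.279678.
d = −(3/4) ln(1 − 4p/3) = −0.75 ln(1 − 0.372904) = −0.75 ln(0.627096)
  = −0.75 × (-0.466656) = 0.349992 substitutions/site.

0.35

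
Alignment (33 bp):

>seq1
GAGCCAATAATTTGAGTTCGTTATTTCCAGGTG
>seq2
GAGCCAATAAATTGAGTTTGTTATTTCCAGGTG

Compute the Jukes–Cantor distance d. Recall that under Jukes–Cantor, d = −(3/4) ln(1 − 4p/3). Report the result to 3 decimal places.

The sequences differ at 2 of 33 sites (11, 19), so p = 2/33 ≈ 0.060606.
d = −(3/4) ln(1 − 4p/3) = −0.75 ln(1 − 0.080808) = −0.75 ln(0.919192)
  = −0.75 × (-0.084260) = 0.063195 substitutions/site.

0.063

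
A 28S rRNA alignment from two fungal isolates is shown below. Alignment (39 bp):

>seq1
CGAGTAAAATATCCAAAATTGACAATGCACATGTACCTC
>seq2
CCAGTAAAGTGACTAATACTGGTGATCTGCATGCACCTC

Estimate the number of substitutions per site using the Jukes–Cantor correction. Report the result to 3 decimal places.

0.488

The sequences differ at 14 of 39 sites, so p = 14/39 ≈ 0.358974.
d = −(3/4) ln(1 − 4p/3) = −0.75 ln(1 − 0.478632) = −0.75 ln(0.521368)
  = −0.75 × (-0.651299) = 0.488474 substitutions/site.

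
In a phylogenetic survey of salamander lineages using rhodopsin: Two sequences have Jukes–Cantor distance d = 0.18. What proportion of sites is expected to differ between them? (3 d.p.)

p = (3/4)(1 − e^(−4d/3)) = 0.75 × (1 − e^(-0.24)) = 0.75 × (1 − 0.786628) = 0.160029.

0.160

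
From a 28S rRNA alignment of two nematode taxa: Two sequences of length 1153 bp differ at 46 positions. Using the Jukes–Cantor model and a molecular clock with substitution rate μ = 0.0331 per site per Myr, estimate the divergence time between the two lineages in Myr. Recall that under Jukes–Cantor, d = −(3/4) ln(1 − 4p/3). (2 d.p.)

0.62

p = 46/1153 ≈ 0.039896.
d = −(3/4) ln(1 − 4p/3) = −0.75 ln(1 − 0.053195) = −0.75 ln(0.946805)
  = −0.75 × (-0.054662) = 0.040997 substitutions/site.
Under a molecular clock d = 2μt, so t = d/(2μ) = 0.040997 / (2 × 0.0331) = 0.62 Myr.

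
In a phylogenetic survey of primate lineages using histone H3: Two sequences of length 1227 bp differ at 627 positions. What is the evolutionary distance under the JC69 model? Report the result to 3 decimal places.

0.858

p = 627/1227 ≈ 0.511002.
d = −(3/4) ln(1 − 4p/3) = −0.75 ln(1 − 0.681336) = −0.75 ln(0.318664)
  = −0.75 × (-1.143618) = 0.857714 substitutions/site.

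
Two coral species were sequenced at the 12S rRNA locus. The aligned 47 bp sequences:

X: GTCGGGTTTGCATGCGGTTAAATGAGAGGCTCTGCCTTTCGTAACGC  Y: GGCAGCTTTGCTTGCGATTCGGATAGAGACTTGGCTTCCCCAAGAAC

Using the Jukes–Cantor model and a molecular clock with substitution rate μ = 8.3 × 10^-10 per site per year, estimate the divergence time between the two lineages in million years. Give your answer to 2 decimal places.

The sequences differ at 21 of 47 sites, so p = 21/47 ≈ 0.446809.
d = −(3/4) ln(1 − 4p/3) = −0.75 ln(1 − 0.595745) = −0.75 ln(0.404255)
  = −0.75 × (-0.905709) = 0.679282 substitutions/site.
Under a molecular clock d = 2μt, so t = d/(2μ) = 0.679282 / (2 × 8.3 × 10^-10) = 409.21 million years.

409.21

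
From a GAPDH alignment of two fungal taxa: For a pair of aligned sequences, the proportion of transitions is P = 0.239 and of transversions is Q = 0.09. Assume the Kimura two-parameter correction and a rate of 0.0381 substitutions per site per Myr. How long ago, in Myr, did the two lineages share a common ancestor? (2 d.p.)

6.16

Under the Kimura two-parameter model, d = −½ ln(1 − 2P − Q) − ¼ ln(1 − 2Q).
1 − 2P − Q = 0.432, giving −½ ln(0.432) = 0.419665.
1 − 2Q = 0.82, giving −¼ ln(0.82) = 0.049613.
d = 0.419665 + 0.049613 = 0.469278.
Under a molecular clock d = 2μt, so t = d/(2μ) = 0.469278 / (2 × 0.0381) = 6.16 Myr.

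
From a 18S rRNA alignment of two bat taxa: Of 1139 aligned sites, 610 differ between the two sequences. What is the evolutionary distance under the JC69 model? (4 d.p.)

0.9390

p = 610/1139 ≈ 0.535558.
d = −(3/4) ln(1 − 4p/3) = −0.75 ln(1 − 0.714077) = −0.75 ln(0.285923)
  = −0.75 × (-1.252033) = 0.939025 substitutions/site.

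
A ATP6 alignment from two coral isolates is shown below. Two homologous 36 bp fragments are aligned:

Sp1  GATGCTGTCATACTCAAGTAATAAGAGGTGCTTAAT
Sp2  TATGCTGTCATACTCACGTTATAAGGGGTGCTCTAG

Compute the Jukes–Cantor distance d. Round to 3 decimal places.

0.225

The sequences differ at 7 of 36 sites (1, 17, 20, 26, 33, 34, 36), so p = 7/36 ≈ 0.194444.
d = −(3/4) ln(1 − 4p/3) = −0.75 ln(1 − 0.259259) = −0.75 ln(0.740741)
  = −0.75 × (-0.300104) = 0.225078 substitutions/site.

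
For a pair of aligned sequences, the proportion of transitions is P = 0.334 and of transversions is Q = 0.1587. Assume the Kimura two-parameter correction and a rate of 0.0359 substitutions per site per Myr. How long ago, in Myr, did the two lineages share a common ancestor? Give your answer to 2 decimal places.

13.54

Under the Kimura two-parameter model, d = −½ ln(1 − 2P − Q) − ¼ ln(1 − 2Q).
1 − 2P − Q = 0.1733, giving −½ ln(0.1733) = 0.876366.
1 − 2Q = 0.6826, giving −¼ ln(0.6826) = 0.095462.
d = 0.876366 + 0.095462 = 0.971828.
Under a molecular clock d = 2μt, so t = d/(2μ) = 0.971828 / (2 × 0.0359) = 13.54 Myr.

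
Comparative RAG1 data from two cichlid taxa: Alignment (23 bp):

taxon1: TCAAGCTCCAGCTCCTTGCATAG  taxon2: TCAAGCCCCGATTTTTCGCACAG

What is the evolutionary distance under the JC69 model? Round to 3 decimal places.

The sequences differ at 8 of 23 sites (7, 10, 11, 12, 14, 15, 17, 21), so p = 8/23 ≈ 0.347826.
d = −(3/4) ln(1 − 4p/3) = −0.75 ln(1 − 0.463768) = −0.75 ln(0.536232)
  = −0.75 × (-0.623188) = 0.467391 substitutions/site.

0.467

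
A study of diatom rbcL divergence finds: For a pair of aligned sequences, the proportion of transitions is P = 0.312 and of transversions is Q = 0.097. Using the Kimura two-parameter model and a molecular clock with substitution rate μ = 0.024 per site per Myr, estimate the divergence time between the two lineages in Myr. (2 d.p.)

Under the Kimura two-parameter model, d = −½ ln(1 − 2P − Q) − ¼ ln(1 − 2Q).
1 − 2P − Q = 0.279, giving −½ ln(0.279) = 0.638272.
1 − 2Q = 0.806, giving −¼ ln(0.806) = 0.053918.
d = 0.638272 + 0.053918 = 0.692190.
Under a molecular clock d = 2μt, so t = d/(2μ) = 0.692190 / (2 × 0.024) = 14.42 Myr.

14.42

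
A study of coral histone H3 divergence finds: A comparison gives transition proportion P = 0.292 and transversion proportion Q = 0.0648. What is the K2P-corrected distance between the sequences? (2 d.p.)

0.56

Under the Kimura two-parameter model, d = −½ ln(1 − 2P − Q) − ¼ ln(1 − 2Q).
1 − 2P − Q = 0.3512, giving −½ ln(0.3512) = 0.523200.
1 − 2Q = 0.8704, giving −¼ ln(0.8704) = 0.034701.
d = 0.523200 + 0.034701 = 0.557901.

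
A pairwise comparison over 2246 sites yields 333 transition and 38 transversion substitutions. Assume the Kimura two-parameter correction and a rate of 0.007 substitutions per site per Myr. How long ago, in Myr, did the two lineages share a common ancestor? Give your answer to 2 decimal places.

14.05

P = 333/2246 ≈ 0.148264 and Q = 38/2246 ≈ 0.016919.
Under the Kimura two-parameter model, d = −½ ln(1 − 2P − Q) − ¼ ln(1 − 2Q).
1 − 2P − Q = 0.686553, giving −½ ln(0.686553) = 0.188036.
1 − 2Q = 0.966162, giving −¼ ln(0.966162) = 0.008606.
d = 0.188036 + 0.008606 = 0.196642.
Under a molecular clock d = 2μt, so t = d/(2μ) = 0.196642 / (2 × 0.007) = 14.05 Myr.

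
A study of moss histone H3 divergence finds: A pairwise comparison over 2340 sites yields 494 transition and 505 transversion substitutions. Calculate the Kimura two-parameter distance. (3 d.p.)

0.649

P = 494/2340 ≈ 0.211111 and Q = 505/2340 ≈ 0.215812.
Under the Kimura two-parameter model, d = −½ ln(1 − 2P − Q) − ¼ ln(1 − 2Q).
1 − 2P − Q = 0.361966, giving −½ ln(0.361966) = 0.508102.
1 − 2Q = 0.568376, giving −¼ ln(0.568376) = 0.141243.
d = 0.508102 + 0.141243 = 0.649345.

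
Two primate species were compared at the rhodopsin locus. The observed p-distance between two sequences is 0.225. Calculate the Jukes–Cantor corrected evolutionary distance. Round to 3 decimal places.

0.268

d = −(3/4) ln(1 − 4p/3) = −0.75 ln(1 − 0.3) = −0.75 ln(0.7)
  = −0.75 × (-0.356675) = 0.267506 substitutions/site.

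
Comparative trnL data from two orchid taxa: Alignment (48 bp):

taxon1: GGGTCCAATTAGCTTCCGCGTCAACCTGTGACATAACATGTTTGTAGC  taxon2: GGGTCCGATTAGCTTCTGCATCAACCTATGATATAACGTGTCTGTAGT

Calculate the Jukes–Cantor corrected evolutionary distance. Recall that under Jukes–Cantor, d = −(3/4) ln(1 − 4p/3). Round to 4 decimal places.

0.1885

The sequences differ at 8 of 48 sites (7, 17, 20, 28, 32, 38, 42, 48), so p = 8/48 ≈ 0.166667.
d = −(3/4) ln(1 − 4p/3) = −0.75 ln(1 − 0.222223) = −0.75 ln(0.777777)
  = −0.75 × (-0.251315) = 0.188486 substitutions/site.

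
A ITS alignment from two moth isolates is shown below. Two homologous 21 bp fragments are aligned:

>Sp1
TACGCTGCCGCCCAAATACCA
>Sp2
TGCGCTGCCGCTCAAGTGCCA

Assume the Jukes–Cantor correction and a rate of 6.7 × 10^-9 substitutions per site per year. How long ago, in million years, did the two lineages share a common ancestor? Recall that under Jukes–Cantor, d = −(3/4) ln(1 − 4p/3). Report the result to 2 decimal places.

16.40

The sequences differ at 4 of 21 sites (2, 12, 16, 18), so p = 4/21 ≈ 0.190476.
d = −(3/4) ln(1 − 4p/3) = −0.75 ln(1 − 0.253968) = −0.75 ln(0.746032)
  = −0.75 × (-0.292987) = 0.219740 substitutions/site.
Under a molecular clock d = 2μt, so t = d/(2μ) = 0.219740 / (2 × 6.7 × 10^-9) = 16.40 million years.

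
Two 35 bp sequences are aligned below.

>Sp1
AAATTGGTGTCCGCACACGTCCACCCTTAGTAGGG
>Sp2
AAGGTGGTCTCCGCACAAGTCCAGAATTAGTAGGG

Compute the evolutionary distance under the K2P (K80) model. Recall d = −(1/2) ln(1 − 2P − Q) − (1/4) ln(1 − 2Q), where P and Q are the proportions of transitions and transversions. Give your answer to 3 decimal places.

Of 35 sites, 1 differences are transitions and 6 are transversions, so P = 1/35 ≈ 0.028571 and Q = 6/35 ≈ 0.171429.
Under the Kimura two-parameter model, d = −½ ln(1 − 2P − Q) − ¼ ln(1 − 2Q).
1 − 2P − Q = 0.771429, giving −½ ln(0.771429) = 0.129755.
1 − 2Q = 0.657142, giving −¼ ln(0.657142) = 0.104964.
d = 0.129755 + 0.104964 = 0.234719.

0.235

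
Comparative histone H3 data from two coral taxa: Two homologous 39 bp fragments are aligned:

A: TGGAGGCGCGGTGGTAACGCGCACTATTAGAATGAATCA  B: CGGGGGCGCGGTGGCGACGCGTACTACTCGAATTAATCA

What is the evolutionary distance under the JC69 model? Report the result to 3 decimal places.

The sequences differ at 8 of 39 sites (1, 4, 15, 16, 22, 27, 29, 34), so p = 8/39 ≈ 0.205128.
d = −(3/4) ln(1 − 4p/3) = −0.75 ln(1 − 0.273504) = −0.75 ln(0.726496)
  = −0.75 × (-0.319522) = 0.239642 substitutions/site.

0.240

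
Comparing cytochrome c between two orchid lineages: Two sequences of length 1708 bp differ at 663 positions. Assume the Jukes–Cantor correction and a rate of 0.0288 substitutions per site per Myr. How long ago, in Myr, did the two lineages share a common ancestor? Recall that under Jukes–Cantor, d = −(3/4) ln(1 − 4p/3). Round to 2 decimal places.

p = 663/1708 ≈ 0.388173.
d = −(3/4) ln(1 − 4p/3) = −0.75 ln(1 − 0.517564) = −0.75 ln(0.482436)
  = −0.75 × (-0.728907) = 0.546680 substitutions/site.
Under a molecular clock d = 2μt, so t = d/(2μ) = 0.546680 / (2 × 0.0288) = 9.49 Myr.

9.49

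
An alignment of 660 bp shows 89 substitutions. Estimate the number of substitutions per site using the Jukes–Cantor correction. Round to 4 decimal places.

0.1487

p = 89/660 ≈ 0.134848.
d = −(3/4) ln(1 − 4p/3) = −0.75 ln(1 − 0.179797) = −0.75 ln(0.820203)
  = −0.75 × (-0.198203) = 0.148652 substitutions/site.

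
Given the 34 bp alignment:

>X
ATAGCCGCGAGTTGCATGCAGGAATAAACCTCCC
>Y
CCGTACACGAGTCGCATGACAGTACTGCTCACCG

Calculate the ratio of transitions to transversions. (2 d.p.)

Transitions are A↔G and C↔T; transversions are all other mismatches.
Transitions: 8. Transversions: 10.
R = 8/10 = 0.80.

0.80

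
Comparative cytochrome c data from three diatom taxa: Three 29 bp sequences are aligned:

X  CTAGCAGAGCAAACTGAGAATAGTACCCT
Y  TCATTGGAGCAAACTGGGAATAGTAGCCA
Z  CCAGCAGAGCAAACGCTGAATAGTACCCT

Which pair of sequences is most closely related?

X–Y: 8/29 differ, p = 0.276, d = 0.344.
X–Z: 4/29 differ, p = 0.138, d = 0.152.
Y–Z: 9/29 differ, p = 0.310, d = 0.401.
The smallest distance is between X and Z.

X and Z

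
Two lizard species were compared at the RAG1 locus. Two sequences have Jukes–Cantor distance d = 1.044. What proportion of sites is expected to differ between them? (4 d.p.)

0.5636

p = (3/4)(1 − e^(−4d/3)) = 0.75 × (1 − e^(-1.392)) = 0.75 × (1 − 0.248578) = 0.563567.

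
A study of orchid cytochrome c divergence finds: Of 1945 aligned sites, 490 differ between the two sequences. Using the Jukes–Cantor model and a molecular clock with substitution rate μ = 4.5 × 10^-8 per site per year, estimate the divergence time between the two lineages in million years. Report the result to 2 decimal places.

p = 490/1945 ≈ 0.251928.
d = −(3/4) ln(1 − 4p/3) = −0.75 ln(1 − 0.335904) = −0.75 ln(0.664096)
  = −0.75 × (-0.409329) = 0.306997 substitutions/site.
Under a molecular clock d = 2μt, so t = d/(2μ) = 0.306997 / (2 × 4.5 × 10^-8) = 3.41 million years.

3.41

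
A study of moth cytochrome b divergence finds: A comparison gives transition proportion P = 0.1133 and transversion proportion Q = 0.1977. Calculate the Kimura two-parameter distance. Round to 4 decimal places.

Under the Kimura two-parameter model, d = −½ ln(1 − 2P − Q) − ¼ ln(1 − 2Q).
1 − 2P − Q = 0.5757, giving −½ ln(0.5757) = 0.276084.
1 − 2Q = 0.6046, giving −¼ ln(0.6046) = 0.125797.
d = 0.276084 + 0.125797 = 0.401881.

0.4019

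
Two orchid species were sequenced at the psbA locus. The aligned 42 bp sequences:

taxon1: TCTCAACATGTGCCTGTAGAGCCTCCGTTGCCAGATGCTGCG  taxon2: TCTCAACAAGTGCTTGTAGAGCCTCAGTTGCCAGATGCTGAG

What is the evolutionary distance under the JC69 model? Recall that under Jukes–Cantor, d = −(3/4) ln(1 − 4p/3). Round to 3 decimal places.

0.102

The sequences differ at 4 of 42 sites (9, 14, 26, 41), so p = 4/42 ≈ 0.095238.
d = −(3/4) ln(1 − 4p/3) = −0.75 ln(1 − 0.126984) = −0.75 ln(0.873016)
  = −0.75 × (-0.135801) = 0.101851 substitutions/site.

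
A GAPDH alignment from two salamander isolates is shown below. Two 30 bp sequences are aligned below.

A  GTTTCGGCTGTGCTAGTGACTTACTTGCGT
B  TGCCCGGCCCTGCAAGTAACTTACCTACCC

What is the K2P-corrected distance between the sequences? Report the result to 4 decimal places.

Of 30 sites, 7 differences are transitions and 5 are transversions, so P = 7/30 ≈ 0.233333 and Q = 5/30 ≈ 0.166667.
Under the Kimura two-parameter model, d = −½ ln(1 − 2P − Q) − ¼ ln(1 − 2Q).
1 − 2P − Q = 0.366667, giving −½ ln(0.366667) = 0.501651.
1 − 2Q = 0.666666, giving −¼ ln(0.666666) = 0.101367.
d = 0.501651 + 0.101367 = 0.603018.

0.6030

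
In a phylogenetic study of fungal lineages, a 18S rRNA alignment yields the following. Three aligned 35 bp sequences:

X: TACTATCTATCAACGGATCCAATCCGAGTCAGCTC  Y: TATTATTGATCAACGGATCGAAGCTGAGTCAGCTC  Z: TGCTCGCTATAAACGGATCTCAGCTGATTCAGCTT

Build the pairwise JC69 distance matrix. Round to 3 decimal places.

X–Y: 6/35 sites differ → p ≈ 0.171429, d = −0.75 ln(1 − 0.228572) = 0.194634 ≈ 0.195.
X–Z: 10/35 sites differ → p ≈ 0.285714, d = −0.75 ln(1 − 0.380952) = 0.359679 ≈ 0.360.
Y–Z: 11/35 sites differ → p ≈ 0.314286, d = −0.75 ln(1 − 0.419048) = 0.407315 ≈ 0.407.

d(X,Y) = 0.195, d(X,Z) = 0.360, d(Y,Z) = 0.407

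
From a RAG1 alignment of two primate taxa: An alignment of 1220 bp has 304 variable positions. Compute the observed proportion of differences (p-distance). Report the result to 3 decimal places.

0.249

p = 304/1220 = 0.249180… ≈ 0.249 (to 3 d.p.).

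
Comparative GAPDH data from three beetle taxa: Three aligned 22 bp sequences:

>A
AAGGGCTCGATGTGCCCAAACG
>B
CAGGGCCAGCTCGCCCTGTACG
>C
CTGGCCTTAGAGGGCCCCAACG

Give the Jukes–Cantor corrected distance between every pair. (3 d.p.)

d(A,B) = 0.699, d(A,C) = 0.591, d(B,C) = 0.974

A–B: 10/22 sites differ → p ≈ 0.454545, d = −0.75 ln(1 − 0.60606) = 0.698667 ≈ 0.699.
A–C: 9/22 sites differ → p ≈ 0.409091, d = −0.75 ln(1 − 0.545455) = 0.591344 ≈ 0.591.
B–C: 12/22 sites differ → p ≈ 0.545455, d = −0.75 ln(1 − 0.727273) = 0.974463 ≈ 0.974.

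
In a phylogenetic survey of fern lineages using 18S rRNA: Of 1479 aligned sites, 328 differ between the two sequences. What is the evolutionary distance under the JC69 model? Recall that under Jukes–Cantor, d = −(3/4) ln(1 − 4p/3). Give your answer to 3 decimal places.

0.263

p = 328/1479 ≈ 0.221771.
d = −(3/4) ln(1 − 4p/3) = −0.75 ln(1 − 0.295695) = −0.75 ln(0.704305)
  = −0.75 × (-0.350544) = 0.262908 substitutions/site.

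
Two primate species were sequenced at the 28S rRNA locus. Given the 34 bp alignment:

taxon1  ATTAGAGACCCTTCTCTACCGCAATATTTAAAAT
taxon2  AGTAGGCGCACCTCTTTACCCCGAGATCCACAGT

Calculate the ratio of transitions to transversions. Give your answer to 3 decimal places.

Transitions are A↔G and C↔T; transversions are all other mismatches.
Transitions: 8. Transversions: 6.
R = 8/6 = 1.333333… ≈ 1.333 (to 3 d.p.).

1.333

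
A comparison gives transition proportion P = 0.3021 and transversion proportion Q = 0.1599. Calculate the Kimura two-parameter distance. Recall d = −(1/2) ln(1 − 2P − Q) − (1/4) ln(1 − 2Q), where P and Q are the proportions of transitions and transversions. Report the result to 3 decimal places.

Under the Kimura two-parameter model, d = −½ ln(1 − 2P − Q) − ¼ ln(1 − 2Q).
1 − 2P − Q = 0.2359, giving −½ ln(0.2359) = 0.722174.
1 − 2Q = 0.6802, giving −¼ ln(0.6802) = 0.096342.
d = 0.722174 + 0.096342 = 0.818516.

0.819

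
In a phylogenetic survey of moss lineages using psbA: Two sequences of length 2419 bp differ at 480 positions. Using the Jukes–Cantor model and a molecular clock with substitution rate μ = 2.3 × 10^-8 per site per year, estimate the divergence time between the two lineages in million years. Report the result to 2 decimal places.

5.01

p = 480/2419 ≈ 0.198429.
d = −(3/4) ln(1 − 4p/3) = −0.75 ln(1 − 0.264572) = −0.75 ln(0.735428)
  = −0.75 × (-0.307303) = 0.230477 substitutions/site.
Under a molecular clock d = 2μt, so t = d/(2μ) = 0.230477 / (2 × 2.3 × 10^-8) = 5.01 million years.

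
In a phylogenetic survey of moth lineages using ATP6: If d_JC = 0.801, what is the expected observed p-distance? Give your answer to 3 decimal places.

p = (3/4)(1 − e^(−4d/3)) = 0.75 × (1 − e^(-1.068)) = 0.75 × (1 − 0.343695) = 0.492229.

0.492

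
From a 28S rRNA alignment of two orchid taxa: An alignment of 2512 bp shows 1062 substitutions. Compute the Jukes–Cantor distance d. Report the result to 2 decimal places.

p = 1062/2512 ≈ 0.422771.
d = −(3/4) ln(1 − 4p/3) = −0.75 ln(1 − 0.563695) = −0.75 ln(0.436305)
  = −0.75 × (-0.829414) = 0.622061 substitutions/site.

0.62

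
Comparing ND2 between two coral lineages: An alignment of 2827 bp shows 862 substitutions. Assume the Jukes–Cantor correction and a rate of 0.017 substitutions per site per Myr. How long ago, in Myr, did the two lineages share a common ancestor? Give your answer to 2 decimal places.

11.51

p = 862/2827 ≈ 0.304917.
d = −(3/4) ln(1 − 4p/3) = −0.75 ln(1 − 0.406556) = −0.75 ln(0.593444)
  = −0.75 × (-0.521812) = 0.391359 substitutions/site.
Under a molecular clock d = 2μt, so t = d/(2μ) = 0.391359 / (2 × 0.017) = 11.51 Myr.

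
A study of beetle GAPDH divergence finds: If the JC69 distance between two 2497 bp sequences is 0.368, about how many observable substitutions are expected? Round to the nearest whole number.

726

Invert JC69: p = (3/4)(1 − e^(−4d/3)) = 0.75 × (1 − e^(-0.490667)) = 0.75 × (1 − 0.612218) = 0.290837.
Expected differing sites = pL ≈ 0.290837 × 2497 = 726.219989 ≈ 726.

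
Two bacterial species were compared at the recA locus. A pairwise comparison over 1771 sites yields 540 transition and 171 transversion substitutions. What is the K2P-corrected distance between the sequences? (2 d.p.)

P = 540/1771 ≈ 0.304912 and Q = 171/1771 ≈ 0.096556.
Under the Kimura two-parameter model, d = −½ ln(1 − 2P − Q) − ¼ ln(1 − 2Q).
1 − 2P − Q = 0.29362, giving −½ ln(0.29362) = 0.612734.
1 − 2Q = 0.806888, giving −¼ ln(0.806888) = 0.053643.
d = 0.612734 + 0.053643 = 0.666377.

0.67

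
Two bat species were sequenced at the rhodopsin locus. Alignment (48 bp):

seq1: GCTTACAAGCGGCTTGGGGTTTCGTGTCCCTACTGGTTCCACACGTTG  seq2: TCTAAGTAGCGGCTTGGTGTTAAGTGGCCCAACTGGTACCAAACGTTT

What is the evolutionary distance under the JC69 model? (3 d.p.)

0.304

The sequences differ at 12 of 48 sites, so p = 12/48 = 0.25.
d = −(3/4) ln(1 − 4p/3) = −0.75 ln(1 − 0.333333) = −0.75 ln(0.666667)
  = −0.75 × (-0.405465) = 0.304099 substitutions/site.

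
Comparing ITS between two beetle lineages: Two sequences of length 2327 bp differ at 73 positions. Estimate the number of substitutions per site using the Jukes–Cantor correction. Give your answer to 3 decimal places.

0.032

p = 73/2327 ≈ 0.031371.
d = −(3/4) ln(1 − 4p/3) = −0.75 ln(1 − 0.041828) = −0.75 ln(0.958172)
  = −0.75 × (-0.042728) = 0.032046 substitutions/site.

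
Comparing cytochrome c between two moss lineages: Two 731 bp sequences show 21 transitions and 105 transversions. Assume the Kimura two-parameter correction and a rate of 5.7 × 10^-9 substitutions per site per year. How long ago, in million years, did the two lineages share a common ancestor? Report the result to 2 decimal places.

17.27

P = 21/731 ≈ 0.028728 and Q = 105/731 ≈ 0.143639.
Under the Kimura two-parameter model, d = −½ ln(1 − 2P − Q) − ¼ ln(1 − 2Q).
1 − 2P − Q = 0.798905, giving −½ ln(0.798905) = 0.112257.
1 − 2Q = 0.712722, giving −¼ ln(0.712722) = 0.084666.
d = 0.112257 + 0.084666 = 0.196923.
Under a molecular clock d = 2μt, so t = d/(2μ) = 0.196923 / (2 × 5.7 × 10^-9) = 17.27 million years.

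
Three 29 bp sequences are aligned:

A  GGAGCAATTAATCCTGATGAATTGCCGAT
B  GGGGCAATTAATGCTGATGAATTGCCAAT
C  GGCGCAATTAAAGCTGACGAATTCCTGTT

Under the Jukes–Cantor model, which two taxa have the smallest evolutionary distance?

A–B: 3/29 differ, p = 0.103, d = 0.111.
A–C: 7/29 differ, p = 0.241, d = 0.291.
B–C: 7/29 differ, p = 0.241, d = 0.291.
The smallest distance is between A and B.

A and B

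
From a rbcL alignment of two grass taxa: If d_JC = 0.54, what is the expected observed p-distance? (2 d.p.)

p = (3/4)(1 − e^(−4d/3)) = 0.75 × (1 − e^(-0.72)) = 0.75 × (1 − 0.486752) = 0.384936.

0.38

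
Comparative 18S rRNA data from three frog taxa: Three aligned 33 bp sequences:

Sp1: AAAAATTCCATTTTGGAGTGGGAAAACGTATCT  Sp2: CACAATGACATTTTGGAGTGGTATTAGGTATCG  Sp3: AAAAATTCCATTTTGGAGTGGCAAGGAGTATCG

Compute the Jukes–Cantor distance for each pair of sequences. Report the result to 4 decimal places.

d(Sp1,Sp2) = 0.3390, d(Sp1,Sp3) = 0.1693, d(Sp2,Sp3) = 0.3390

Sp1–Sp2: 9/33 sites differ → p ≈ 0.272727, d = −0.75 ln(1 − 0.363636) = 0.338988 ≈ 0.3390.
Sp1–Sp3: 5/33 sites differ → p ≈ 0.151515, d = −0.75 ln(1 − 0.20202) = 0.169254 ≈ 0.1693.
Sp2–Sp3: 9/33 sites differ → p ≈ 0.272727, d = −0.75 ln(1 − 0.363636) = 0.338988 ≈ 0.3390.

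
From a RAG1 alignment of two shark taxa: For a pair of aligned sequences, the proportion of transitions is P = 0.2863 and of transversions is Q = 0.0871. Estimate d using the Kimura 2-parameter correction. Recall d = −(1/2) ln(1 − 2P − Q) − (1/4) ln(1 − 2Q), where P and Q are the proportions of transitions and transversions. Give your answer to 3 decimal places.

Under the Kimura two-parameter model, d = −½ ln(1 − 2P − Q) − ¼ ln(1 − 2Q).
1 − 2P − Q = 0.3403, giving −½ ln(0.3403) = 0.538964.
1 − 2Q = 0.8258, giving −¼ ln(0.8258) = 0.047851.
d = 0.538964 + 0.047851 = 0.586815.

0.587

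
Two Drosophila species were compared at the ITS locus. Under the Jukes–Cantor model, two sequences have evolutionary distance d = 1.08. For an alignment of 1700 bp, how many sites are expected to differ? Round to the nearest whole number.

Invert JC69: p = (3/4)(1 − e^(−4d/3)) = 0.75 × (1 − e^(-1.44)) = 0.75 × (1 − 0.236928) = 0.572304.
Expected differing sites = pL ≈ 0.572304 × 1700 = 972.9168 ≈ 973.

973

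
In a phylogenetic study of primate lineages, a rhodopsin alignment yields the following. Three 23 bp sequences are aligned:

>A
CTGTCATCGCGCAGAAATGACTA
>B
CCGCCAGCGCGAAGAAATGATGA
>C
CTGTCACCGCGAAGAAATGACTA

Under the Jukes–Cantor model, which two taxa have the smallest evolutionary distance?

A–B: 6/23 differ, p = 0.261, d = 0.321.
A–C: 2/23 differ, p = 0.087, d = 0.092.
B–C: 5/23 differ, p = 0.217, d = 0.257.
The smallest distance is between A and C.

A and C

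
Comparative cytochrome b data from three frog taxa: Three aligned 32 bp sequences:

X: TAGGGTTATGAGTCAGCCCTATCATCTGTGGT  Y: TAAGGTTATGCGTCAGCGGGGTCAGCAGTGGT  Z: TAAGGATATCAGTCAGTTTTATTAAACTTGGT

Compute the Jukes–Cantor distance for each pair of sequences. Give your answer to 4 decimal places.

d(X,Y) = 0.3041, d(X,Z) = 0.4598, d(Y,Z) = 0.5851

X–Y: 8/32 sites differ → p = 0.25, d = −0.75 ln(1 − 0.333333) = 0.304098 ≈ 0.3041.
X–Z: 11/32 sites differ → p = 0.34375, d = −0.75 ln(1 − 0.458333) = 0.459828 ≈ 0.4598.
Y–Z: 13/32 sites differ → p = 0.40625, d = −0.75 ln(1 − 0.541667) = 0.585119 ≈ 0.5851.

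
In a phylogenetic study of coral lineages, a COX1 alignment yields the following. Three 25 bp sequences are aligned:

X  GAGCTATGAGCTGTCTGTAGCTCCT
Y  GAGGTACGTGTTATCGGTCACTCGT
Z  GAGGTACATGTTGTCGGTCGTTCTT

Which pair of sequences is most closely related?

Y and Z

X–Y: 9/25 differ, p = 0.360, d = 0.490.
X–Z: 9/25 differ, p = 0.360, d = 0.490.
Y–Z: 5/25 differ, p = 0.200, d = 0.233.
The smallest distance is between Y and Z.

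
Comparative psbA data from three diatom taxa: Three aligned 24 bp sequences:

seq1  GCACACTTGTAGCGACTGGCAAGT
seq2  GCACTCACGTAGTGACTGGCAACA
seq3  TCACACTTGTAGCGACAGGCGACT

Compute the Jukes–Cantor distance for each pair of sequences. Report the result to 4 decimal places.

seq1–seq2: 6/24 sites differ → p = 0.25, d = −0.75 ln(1 − 0.333333) = 0.304098 ≈ 0.3041.
seq1–seq3: 4/24 sites differ → p ≈ 0.166667, d = −0.75 ln(1 − 0.222223) = 0.188487 ≈ 0.1885.
seq2–seq3: 8/24 sites differ → p ≈ 0.333333, d = −0.75 ln(1 − 0.444444) = 0.440839 ≈ 0.4408.

d(seq1,seq2) = 0.3041, d(seq1,seq3) = 0.1885, d(seq2,seq3) = 0.4408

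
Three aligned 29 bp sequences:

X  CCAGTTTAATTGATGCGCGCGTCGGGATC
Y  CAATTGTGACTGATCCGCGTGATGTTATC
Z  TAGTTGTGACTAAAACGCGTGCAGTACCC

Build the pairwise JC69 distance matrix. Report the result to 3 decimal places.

d(X,Y) = 0.529, d(X,Z) = 1.141, d(Y,Z) = 0.462

X–Y: 11/29 sites differ → p ≈ 0.37931, d = −0.75 ln(1 − 0.505747) = 0.528531 ≈ 0.529.
X–Z: 17/29 sites differ → p ≈ 0.586207, d = −0.75 ln(1 − 0.781609) = 1.141101 ≈ 1.141.
Y–Z: 10/29 sites differ → p ≈ 0.344828, d = −0.75 ln(1 − 0.459771) = 0.461822 ≈ 0.462.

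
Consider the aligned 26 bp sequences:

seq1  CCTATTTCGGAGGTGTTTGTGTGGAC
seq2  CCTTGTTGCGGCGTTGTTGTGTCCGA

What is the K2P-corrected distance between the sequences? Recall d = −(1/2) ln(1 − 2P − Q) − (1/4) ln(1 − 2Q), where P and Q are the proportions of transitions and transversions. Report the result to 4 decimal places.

0.7532

Of 26 sites, 2 differences are transitions and 10 are transversions, so P = 2/26 ≈ 0.076923 and Q = 10/26 ≈ 0.384615.
Under the Kimura two-parameter model, d = −½ ln(1 − 2P − Q) − ¼ ln(1 − 2Q).
1 − 2P − Q = 0.461539, giving −½ ln(0.461539) = 0.386594.
1 − 2Q = 0.23077, giving −¼ ln(0.23077) = 0.366583.
d = 0.386594 + 0.366583 = 0.753177.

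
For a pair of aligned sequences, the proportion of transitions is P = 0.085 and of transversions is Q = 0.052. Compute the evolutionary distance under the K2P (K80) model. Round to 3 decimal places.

Under the Kimura two-parameter model, d = −½ ln(1 − 2P − Q) − ¼ ln(1 − 2Q).
1 − 2P − Q = 0.778, giving −½ ln(0.778) = 0.125514.
1 − 2Q = 0.896, giving −¼ ln(0.896) = 0.027454.
d = 0.125514 + 0.027454 = 0.152968.

0.153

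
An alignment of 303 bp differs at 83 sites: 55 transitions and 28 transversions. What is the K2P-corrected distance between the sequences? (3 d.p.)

0.355

P = 55/303 ≈ 0.181518 and Q = 28/303 ≈ 0.092409.
Under the Kimura two-parameter model, d = −½ ln(1 − 2P − Q) − ¼ ln(1 − 2Q).
1 − 2P − Q = 0.544555, giving −½ ln(0.544555) = 0.303893.
1 − 2Q = 0.815182, giving −¼ ln(0.815182) = 0.051086.
d = 0.303893 + 0.051086 = 0.354979.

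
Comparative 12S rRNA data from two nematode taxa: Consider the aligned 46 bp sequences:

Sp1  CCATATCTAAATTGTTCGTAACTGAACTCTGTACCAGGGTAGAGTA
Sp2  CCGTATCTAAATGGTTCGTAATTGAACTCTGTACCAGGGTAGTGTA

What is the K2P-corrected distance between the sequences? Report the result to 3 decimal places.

Of 46 sites, 2 differences are transitions and 2 are transversions, so P = 2/46 ≈ 0.043478 and Q = 2/46 ≈ 0.043478.
Under the Kimura two-parameter model, d = −½ ln(1 − 2P − Q) − ¼ ln(1 − 2Q).
1 − 2P − Q = 0.869566, giving −½ ln(0.869566) = 0.069881.
1 − 2Q = 0.913044, giving −¼ ln(0.913044) = 0.022743.
d = 0.069881 + 0.022743 = 0.092624.

0.093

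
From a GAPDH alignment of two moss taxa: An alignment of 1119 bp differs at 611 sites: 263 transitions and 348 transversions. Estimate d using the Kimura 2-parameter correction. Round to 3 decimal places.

P = 263/1119 ≈ 0.235031 and Q = 348/1119 ≈ 0.310992.
Under the Kimura two-parameter model, d = −½ ln(1 − 2P − Q) − ¼ ln(1 − 2Q).
1 − 2P − Q = 0.218946, giving −½ ln(0.218946) = 0.759465.
1 − 2Q = 0.378016, giving −¼ ln(0.378016) = 0.243205.
d = 0.759465 + 0.243205 = 1.002670.

1.003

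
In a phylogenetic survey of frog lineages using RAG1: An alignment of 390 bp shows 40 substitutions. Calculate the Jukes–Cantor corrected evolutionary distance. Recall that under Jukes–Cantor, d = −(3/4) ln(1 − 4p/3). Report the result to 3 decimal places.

p = 40/390 ≈ 0.102564.
d = −(3/4) ln(1 − 4p/3) = −0.75 ln(1 − 0.136752) = −0.75 ln(0.863248)
  = −0.75 × (-0.147053) = 0.110290 substitutions/site.

0.110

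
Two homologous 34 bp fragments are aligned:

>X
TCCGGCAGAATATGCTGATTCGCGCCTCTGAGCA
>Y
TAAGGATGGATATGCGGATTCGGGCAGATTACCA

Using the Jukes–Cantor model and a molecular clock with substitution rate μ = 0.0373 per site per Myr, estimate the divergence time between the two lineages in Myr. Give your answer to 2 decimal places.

The sequences differ at 12 of 34 sites, so p = 12/34 ≈ 0.352941.
d = −(3/4) ln(1 − 4p/3) = −0.75 ln(1 − 0.470588) = −0.75 ln(0.529412)
  = −0.75 × (-0.635988) = 0.476991 substitutions/site.
Under a molecular clock d = 2μt, so t = d/(2μ) = 0.476991 / (2 × 0.0373) = 6.39 Myr.

6.39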